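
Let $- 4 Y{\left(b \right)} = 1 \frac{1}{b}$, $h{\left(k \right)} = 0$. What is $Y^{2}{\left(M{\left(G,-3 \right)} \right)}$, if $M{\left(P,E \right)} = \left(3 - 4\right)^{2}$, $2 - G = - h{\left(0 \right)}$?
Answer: $\frac{1}{16} \approx 0.0625$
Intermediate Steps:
$G = 2$ ($G = 2 - \left(-1\right) 0 = 2 - 0 = 2 + 0 = 2$)
$M{\left(P,E \right)} = 1$ ($M{\left(P,E \right)} = \left(-1\right)^{2} = 1$)
$Y{\left(b \right)} = - \frac{1}{4 b}$ ($Y{\left(b \right)} = - \frac{1 \frac{1}{b}}{4} = - \frac{1}{4 b}$)
$Y^{2}{\left(M{\left(G,-3 \right)} \right)} = \left(- \frac{1}{4 \cdot 1}\right)^{2} = \left(\left(- \frac{1}{4}\right) 1\right)^{2} = \left(- \frac{1}{4}\right)^{2} = \frac{1}{16}$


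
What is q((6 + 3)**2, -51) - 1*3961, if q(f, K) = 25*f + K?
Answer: -1987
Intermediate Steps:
q(f, K) = K + 25*f
q((6 + 3)**2, -51) - 1*3961 = (-51 + 25*(6 + 3)**2) - 1*3961 = (-51 + 25*9**2) - 3961 = (-51 + 25*81) - 3961 = (-51 + 2025) - 3961 = 1974 - 3961 = -1987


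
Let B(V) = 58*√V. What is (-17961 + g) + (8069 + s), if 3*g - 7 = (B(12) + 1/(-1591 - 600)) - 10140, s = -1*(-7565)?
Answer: -12498925/2191 + 116*√3/3 ≈ -5637.7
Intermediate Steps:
s = 7565
g = -7400468/2191 + 116*√3/3 (g = 7/3 + ((58*√12 + 1/(-1591 - 600)) - 10140)/3 = 7/3 + ((58*(2*√3) + 1/(-2191)) - 10140)/3 = 7/3 + ((116*√3 - 1/2191) - 10140)/3 = 7/3 + ((-1/2191 + 116*√3) - 10140)/3 = 7/3 + (-22216741/2191 + 116*√3)/3 = 7/3 + (-22216741/6573 + 116*√3/3) = -7400468/2191 + 116*√3/3 ≈ -3310.7)
(-17961 + g) + (8069 + s) = (-17961 + (-7400468/2191 + 116*√3/3)) + (8069 + 7565) = (-46753019/2191 + 116*√3/3) + 15634 = -12498925/2191 + 116*√3/3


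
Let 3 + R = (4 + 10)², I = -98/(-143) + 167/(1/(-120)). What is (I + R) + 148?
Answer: -2816859/143 ≈ -19698.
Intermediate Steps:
I = -2865622/143 (I = -98*(-1/143) + 167/(-1/120) = 98/143 + 167*(-120) = 98/143 - 20040 = -2865622/143 ≈ -20039.)
R = 193 (R = -3 + (4 + 10)² = -3 + 14² = -3 + 196 = 193)
(I + R) + 148 = (-2865622/143 + 193) + 148 = -2838023/143 + 148 = -2816859/143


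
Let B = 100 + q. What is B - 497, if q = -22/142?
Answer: -28198/71 ≈ -397.15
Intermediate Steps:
q = -11/71 (q = -22*1/142 = -11/71 ≈ -0.15493)
B = 7089/71 (B = 100 - 11/71 = 7089/71 ≈ 99.845)
B - 497 = 7089/71 - 497 = -28198/71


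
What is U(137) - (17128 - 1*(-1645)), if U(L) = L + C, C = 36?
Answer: -18600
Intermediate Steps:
U(L) = 36 + L (U(L) = L + 36 = 36 + L)
U(137) - (17128 - 1*(-1645)) = (36 + 137) - (17128 - 1*(-1645)) = 173 - (17128 + 1645) = 173 - 1*18773 = 173 - 18773 = -18600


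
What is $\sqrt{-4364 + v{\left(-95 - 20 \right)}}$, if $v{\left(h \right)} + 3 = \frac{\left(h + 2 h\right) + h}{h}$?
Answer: $i \sqrt{4363} \approx 66.053 i$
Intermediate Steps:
$v{\left(h \right)} = 1$ ($v{\left(h \right)} = -3 + \frac{\left(h + 2 h\right) + h}{h} = -3 + \frac{3 h + h}{h} = -3 + \frac{4 h}{h} = -3 + 4 = 1$)
$\sqrt{-4364 + v{\left(-95 - 20 \right)}} = \sqrt{-4364 + 1} = \sqrt{-4363} = i \sqrt{4363}$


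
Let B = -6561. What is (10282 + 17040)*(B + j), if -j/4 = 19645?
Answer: -2326222402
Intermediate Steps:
j = -78580 (j = -4*19645 = -78580)
(10282 + 17040)*(B + j) = (10282 + 17040)*(-6561 - 78580) = 27322*(-85141) = -2326222402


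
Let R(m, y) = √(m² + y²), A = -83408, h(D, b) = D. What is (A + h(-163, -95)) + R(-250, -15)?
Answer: -83571 + 5*√2509 ≈ -83321.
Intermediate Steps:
(A + h(-163, -95)) + R(-250, -15) = (-83408 - 163) + √((-250)² + (-15)²) = -83571 + √(62500 + 225) = -83571 + √62725 = -83571 + 5*√2509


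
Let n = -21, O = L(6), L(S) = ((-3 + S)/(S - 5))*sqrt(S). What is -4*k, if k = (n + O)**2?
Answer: -1980 + 504*sqrt(6) ≈ -745.46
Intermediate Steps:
L(S) = sqrt(S)*(-3 + S)/(-5 + S) (L(S) = ((-3 + S)/(-5 + S))*sqrt(S) = sqrt(S)*(-3 + S)/(-5 + S))
O = 3*sqrt(6) (O = sqrt(6)*(-3 + 6)/(-5 + 6) = sqrt(6)*3/1 = sqrt(6)*1*3 = 3*sqrt(6) ≈ 7.3485)
k = (-21 + 3*sqrt(6))**2 ≈ 186.36
-4*k = -4*(495 - 126*sqrt(6)) = -1980 + 504*sqrt(6)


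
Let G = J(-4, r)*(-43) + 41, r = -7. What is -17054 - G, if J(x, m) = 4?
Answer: -16923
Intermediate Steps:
G = -131 (G = 4*(-43) + 41 = -172 + 41 = -131)
-17054 - G = -17054 - 1*(-131) = -17054 + 131 = -16923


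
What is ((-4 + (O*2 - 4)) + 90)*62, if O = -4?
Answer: 4588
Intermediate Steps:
((-4 + (O*2 - 4)) + 90)*62 = ((-4 + (-4*2 - 4)) + 90)*62 = ((-4 + (-8 - 4)) + 90)*62 = ((-4 - 12) + 90)*62 = (-16 + 90)*62 = 74*62 = 4588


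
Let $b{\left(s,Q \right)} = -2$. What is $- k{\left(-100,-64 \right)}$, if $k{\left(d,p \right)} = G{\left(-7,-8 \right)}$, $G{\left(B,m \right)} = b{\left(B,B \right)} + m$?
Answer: $10$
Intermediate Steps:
$G{\left(B,m \right)} = -2 + m$
$k{\left(d,p \right)} = -10$ ($k{\left(d,p \right)} = -2 - 8 = -10$)
$- k{\left(-100,-64 \right)} = \left(-1\right) \left(-10\right) = 10$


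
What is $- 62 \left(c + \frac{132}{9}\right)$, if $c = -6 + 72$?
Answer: $- \frac{15004}{3} \approx -5001.3$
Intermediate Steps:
$c = 66$
$- 62 \left(c + \frac{132}{9}\right) = - 62 \left(66 + \frac{132}{9}\right) = - 62 \left(66 + 132 \cdot \frac{1}{9}\right) = - 62 \left(66 + \frac{44}{3}\right) = \left(-62\right) \frac{242}{3} = - \frac{15004}{3}$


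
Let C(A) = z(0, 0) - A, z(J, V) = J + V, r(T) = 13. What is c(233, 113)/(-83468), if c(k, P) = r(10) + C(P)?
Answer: 25/20867 ≈ 0.0011981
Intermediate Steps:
C(A) = -A (C(A) = (0 + 0) - A = 0 - A = -A)
c(k, P) = 13 - P
c(233, 113)/(-83468) = (13 - 1*113)/(-83468) = (13 - 113)*(-1/83468) = -100*(-1/83468) = 25/20867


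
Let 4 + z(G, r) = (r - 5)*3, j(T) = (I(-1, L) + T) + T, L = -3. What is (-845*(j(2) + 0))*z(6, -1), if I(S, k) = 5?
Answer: 167310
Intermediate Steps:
j(T) = 5 + 2*T (j(T) = (5 + T) + T = 5 + 2*T)
z(G, r) = -19 + 3*r (z(G, r) = -4 + (r - 5)*3 = -4 + (-5 + r)*3 = -4 + (-15 + 3*r) = -19 + 3*r)
(-845*(j(2) + 0))*z(6, -1) = (-845*((5 + 2*2) + 0))*(-19 + 3*(-1)) = (-845*((5 + 4) + 0))*(-19 - 3) = -845*(9 + 0)*(-22) = -845*9*(-22) = -169*45*(-22) = -7605*(-22) = 167310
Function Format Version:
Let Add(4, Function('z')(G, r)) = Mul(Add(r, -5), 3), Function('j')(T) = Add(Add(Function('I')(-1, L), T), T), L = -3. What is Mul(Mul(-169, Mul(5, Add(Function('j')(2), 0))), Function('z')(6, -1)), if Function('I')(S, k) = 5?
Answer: 167310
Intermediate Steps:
Function('j')(T) = Add(5, Mul(2, T)) (Function('j')(T) = Add(Add(5, T), T) = Add(5, Mul(2, T)))
Function('z')(G, r) = Add(-19, Mul(3, r)) (Function('z')(G, r) = Add(-4, Mul(Add(r, -5), 3)) = Add(-4, Mul(Add(-5, r), 3)) = Add(-4, Add(-15, Mul(3, r))) = Add(-19, Mul(3, r)))
Mul(Mul(-169, Mul(5, Add(Function('j')(2), 0))), Function('z')(6, -1)) = Mul(Mul(-169, Mul(5, Add(Add(5, Mul(2, 2)), 0))), Add(-19, Mul(3, -1))) = Mul(Mul(-169, Mul(5, Add(Add(5, 4), 0))), Add(-19, -3)) = Mul(Mul(-169, Mul(5, Add(9, 0))), -22) = Mul(Mul(-169, Mul(5, 9)), -22) = Mul(Mul(-169, 45), -22) = Mul(-7605, -22) = 167310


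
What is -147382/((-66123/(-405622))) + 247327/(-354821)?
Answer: -21211705956116105/23461828983 ≈ -9.0409e+5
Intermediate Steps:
-147382/((-66123/(-405622))) + 247327/(-354821) = -147382/((-66123*(-1/405622))) + 247327*(-1/354821) = -147382/66123/405622 - 247327/354821 = -147382*405622/66123 - 247327/354821 = -59781381604/66123 - 247327/354821 = -21211705956116105/23461828983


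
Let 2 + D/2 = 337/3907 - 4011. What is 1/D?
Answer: -3907/31356908 ≈ -0.00012460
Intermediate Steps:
D = -31356908/3907 (D = -4 + 2*(337/3907 - 4011) = -4 + 2*(-15670640/3907) = -4 - 31341280/3907 = -31356908/3907 ≈ -8025.8)
1/D = 1/(-31356908/3907) = -3907/31356908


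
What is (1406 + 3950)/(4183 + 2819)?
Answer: 2678/3501 ≈ 0.76492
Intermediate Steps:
(1406 + 3950)/(4183 + 2819) = 5356/7002 = 5356*(1/7002) = 2678/3501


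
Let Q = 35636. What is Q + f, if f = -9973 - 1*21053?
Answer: 4610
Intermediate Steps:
f = -31026 (f = -9973 - 21053 = -31026)
Q + f = 35636 - 31026 = 4610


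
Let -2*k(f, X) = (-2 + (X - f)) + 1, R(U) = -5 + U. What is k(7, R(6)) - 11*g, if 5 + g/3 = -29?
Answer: 2251/2 ≈ 1125.5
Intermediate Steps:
g = -102 (g = -15 + 3*(-29) = -15 - 87 = -102)
k(f, X) = ½ + f/2 - X/2 (k(f, X) = -((-2 + (X - f)) + 1)/2 = -((-2 + X - f) + 1)/2 = -(-1 + X - f)/2 = ½ + f/2 - X/2)
k(7, R(6)) - 11*g = (½ + (½)*7 - (-5 + 6)/2) - 11*(-102) = (½ + 7/2 - ½*1) + 1122 = (½ + 7/2 - ½) + 1122 = 7/2 + 1122 = 2251/2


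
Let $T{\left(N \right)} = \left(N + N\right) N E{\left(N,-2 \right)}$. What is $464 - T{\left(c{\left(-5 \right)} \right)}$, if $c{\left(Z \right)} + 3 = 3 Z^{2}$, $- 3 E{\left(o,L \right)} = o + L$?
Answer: $242384$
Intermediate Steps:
$E{\left(o,L \right)} = - \frac{L}{3} - \frac{o}{3}$ ($E{\left(o,L \right)} = - \frac{o + L}{3} = - \frac{L + o}{3} = - \frac{L}{3} - \frac{o}{3}$)
$c{\left(Z \right)} = -3 + 3 Z^{2}$
$T{\left(N \right)} = 2 N^{2} \left(\frac{2}{3} - \frac{N}{3}\right)$ ($T{\left(N \right)} = \left(N + N\right) N \left(\left(- \frac{1}{3}\right) \left(-2\right) - \frac{N}{3}\right) = 2 N N \left(\frac{2}{3} - \frac{N}{3}\right) = 2 N^{2} \left(\frac{2}{3} - \frac{N}{3}\right)$)
$464 - T{\left(c{\left(-5 \right)} \right)} = 464 - \frac{2 \left(-3 + 3 \left(-5\right)^{2}\right)^{2} \left(2 - \left(-3 + 3 \left(-5\right)^{2}\right)\right)}{3} = 464 - \frac{2 \left(-3 + 3 \cdot 25\right)^{2} \left(2 - \left(-3 + 3 \cdot 25\right)\right)}{3} = 464 - \frac{2 \left(-3 + 75\right)^{2} \left(2 - \left(-3 + 75\right)\right)}{3} = 464 - \frac{2 \cdot 72^{2} \left(2 - 72\right)}{3} = 464 - \frac{2}{3} \cdot 5184 \left(2 - 72\right) = 464 - \frac{2}{3} \cdot 5184 \left(-70\right) = 464 - -241920 = 464 + 241920 = 242384$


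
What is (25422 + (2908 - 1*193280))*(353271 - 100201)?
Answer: -41743896500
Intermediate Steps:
(25422 + (2908 - 1*193280))*(353271 - 100201) = (25422 + (2908 - 193280))*253070 = (25422 - 190372)*253070 = -164950*253070 = -41743896500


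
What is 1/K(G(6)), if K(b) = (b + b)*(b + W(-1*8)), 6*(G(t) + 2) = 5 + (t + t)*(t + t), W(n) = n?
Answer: 18/12193 ≈ 0.0014763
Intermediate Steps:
G(t) = -7/6 + 2*t²/3 (G(t) = -2 + (5 + (t + t)*(t + t))/6 = -2 + (5 + (2*t)*(2*t))/6 = -2 + (5 + 4*t²)/6 = -2 + (⅚ + 2*t²/3) = -7/6 + 2*t²/3)
K(b) = 2*b*(-8 + b) (K(b) = (b + b)*(b - 1*8) = (2*b)*(b - 8) = (2*b)*(-8 + b) = 2*b*(-8 + b))
1/K(G(6)) = 1/(2*(-7/6 + (⅔)*6²)*(-8 + (-7/6 + (⅔)*6²))) = 1/(2*(-7/6 + (⅔)*36)*(-8 + (-7/6 + (⅔)*36))) = 1/(2*(-7/6 + 24)*(-8 + (-7/6 + 24))) = 1/(2*(137/6)*(-8 + 137/6)) = 1/(2*(137/6)*(89/6)) = 1/(12193/18) = 18/12193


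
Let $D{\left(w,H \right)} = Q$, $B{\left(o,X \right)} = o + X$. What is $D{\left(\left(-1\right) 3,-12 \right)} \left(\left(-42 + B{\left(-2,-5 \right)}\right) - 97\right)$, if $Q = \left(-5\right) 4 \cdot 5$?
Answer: $14600$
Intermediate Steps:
$B{\left(o,X \right)} = X + o$
$Q = -100$ ($Q = \left(-20\right) 5 = -100$)
$D{\left(w,H \right)} = -100$
$D{\left(\left(-1\right) 3,-12 \right)} \left(\left(-42 + B{\left(-2,-5 \right)}\right) - 97\right) = - 100 \left(\left(-42 - 7\right) - 97\right) = - 100 \left(-49 - 97\right) = \left(-100\right) \left(-146\right) = 14600$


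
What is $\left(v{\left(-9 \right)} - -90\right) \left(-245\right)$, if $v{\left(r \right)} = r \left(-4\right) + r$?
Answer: $-28665$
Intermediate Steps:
$v{\left(r \right)} = - 3 r$ ($v{\left(r \right)} = - 4 r + r = - 3 r$)
$\left(v{\left(-9 \right)} - -90\right) \left(-245\right) = \left(\left(-3\right) \left(-9\right) - -90\right) \left(-245\right) = \left(27 + 90\right) \left(-245\right) = 117 \left(-245\right) = -28665$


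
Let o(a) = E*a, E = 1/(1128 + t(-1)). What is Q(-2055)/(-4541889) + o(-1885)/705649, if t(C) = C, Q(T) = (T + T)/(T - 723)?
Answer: -4508713833950/1672361472054880761 ≈ -2.6960e-6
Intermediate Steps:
Q(T) = 2*T/(-723 + T) (Q(T) = (2*T)/(-723 + T) = 2*T/(-723 + T))
E = 1/1127 (E = 1/(1128 - 1) = 1/1127 ≈ 0.00088731)
o(a) = a/1127
Q(-2055)/(-4541889) + o(-1885)/705649 = (2*(-2055)/(-723 - 2055))/(-4541889) + ((1/1127)*(-1885))/705649 = (2*(-2055)/(-2778))*(-1/4541889) - 1885/1127*1/705649 = (2*(-2055)*(-1/2778))*(-1/4541889) - 1885/795266423 = (685/463)*(-1/4541889) - 1885/795266423 = -685/2102894607 - 1885/795266423 = -4508713833950/1672361472054880761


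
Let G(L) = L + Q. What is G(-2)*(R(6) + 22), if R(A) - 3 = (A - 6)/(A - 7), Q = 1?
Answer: -25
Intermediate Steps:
G(L) = 1 + L (G(L) = L + 1 = 1 + L)
R(A) = 3 + (-6 + A)/(-7 + A) (R(A) = 3 + (A - 6)/(A - 7) = 3 + (-6 + A)/(-7 + A))
G(-2)*(R(6) + 22) = (1 - 2)*((-27 + 4*6)/(-7 + 6) + 22) = -((-27 + 24)/(-1) + 22) = -(-1*(-3) + 22) = -(3 + 22) = -1*25 = -25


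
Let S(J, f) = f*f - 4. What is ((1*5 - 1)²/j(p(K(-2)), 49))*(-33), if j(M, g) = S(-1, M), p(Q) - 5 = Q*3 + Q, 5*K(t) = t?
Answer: -4400/63 ≈ -69.841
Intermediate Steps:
K(t) = t/5
p(Q) = 5 + 4*Q (p(Q) = 5 + (Q*3 + Q) = 5 + (3*Q + Q) = 5 + 4*Q)
S(J, f) = -4 + f² (S(J, f) = f² - 4 = -4 + f²)
j(M, g) = -4 + M²
((1*5 - 1)²/j(p(K(-2)), 49))*(-33) = ((1*5 - 1)²/(-4 + (5 + 4*((⅕)*(-2)))²))*(-33) = ((5 - 1)²/(-4 + (5 + 4*(-⅖))²))*(-33) = (4²/(-4 + (5 - 8/5)²))*(-33) = (16/(-4 + (17/5)²))*(-33) = (16/(-4 + 289/25))*(-33) = (16/(189/25))*(-33) = (16*(25/189))*(-33) = (400/189)*(-33) = -4400/63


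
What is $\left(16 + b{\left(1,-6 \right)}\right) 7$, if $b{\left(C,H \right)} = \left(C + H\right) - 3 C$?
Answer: $56$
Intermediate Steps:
$b{\left(C,H \right)} = H - 2 C$
$\left(16 + b{\left(1,-6 \right)}\right) 7 = \left(16 - 8\right) 7 = 8 \cdot 7 = 56$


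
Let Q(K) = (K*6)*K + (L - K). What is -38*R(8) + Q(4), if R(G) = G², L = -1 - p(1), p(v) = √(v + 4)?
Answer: -2341 - √5 ≈ -2343.2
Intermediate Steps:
p(v) = √(4 + v)
L = -1 - √5 (L = -1 - √(4 + 1) = -1 - √5 ≈ -3.2361)
Q(K) = -1 - K - √5 + 6*K² (Q(K) = (K*6)*K + ((-1 - √5) - K) = (6*K)*K + (-1 - K - √5) = 6*K² + (-1 - K - √5) = -1 - K - √5 + 6*K²)
-38*R(8) + Q(4) = -38*8² + (-1 - 1*4 - √5 + 6*4²) = -38*64 + (-1 - 4 - √5 + 6*16) = -2432 + (-1 - 4 - √5 + 96) = -2432 + (91 - √5) = -2341 - √5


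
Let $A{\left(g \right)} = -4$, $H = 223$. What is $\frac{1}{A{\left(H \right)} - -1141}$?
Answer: $\frac{1}{1137} \approx 0.00087951$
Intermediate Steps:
$\frac{1}{A{\left(H \right)} - -1141} = \frac{1}{-4 - -1141} = \frac{1}{-4 + 1141} = \frac{1}{1137}$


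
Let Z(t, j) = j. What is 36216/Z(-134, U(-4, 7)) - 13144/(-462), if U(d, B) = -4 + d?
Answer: -1039165/231 ≈ -4498.5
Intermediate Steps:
36216/Z(-134, U(-4, 7)) - 13144/(-462) = 36216/(-4 - 4) - 13144/(-462) = 36216/(-8) - 13144*(-1/462) = 36216*(-⅛) + 6572/231 = -4527 + 6572/231 = -1039165/231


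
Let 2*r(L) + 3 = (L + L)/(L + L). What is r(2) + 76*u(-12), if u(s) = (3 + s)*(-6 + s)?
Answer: 12311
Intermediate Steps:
u(s) = (-6 + s)*(3 + s)
r(L) = -1 (r(L) = -3/2 + ((L + L)/(L + L))/2 = -3/2 + ((2*L)/((2*L)))/2 = -3/2 + ((2*L)*(1/(2*L)))/2 = -3/2 + (1/2)*1 = -3/2 + 1/2 = -1)
r(2) + 76*u(-12) = -1 + 76*(-18 + (-12)**2 - 3*(-12)) = -1 + 76*(-18 + 144 + 36) = -1 + 76*162 = -1 + 12312 = 12311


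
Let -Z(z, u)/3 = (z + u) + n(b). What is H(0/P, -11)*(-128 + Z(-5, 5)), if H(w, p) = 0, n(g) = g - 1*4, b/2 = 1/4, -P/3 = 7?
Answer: 0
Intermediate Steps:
P = -21 (P = -3*7 = -21)
b = ½ (b = 2/4 = 2*(¼) = ½ ≈ 0.50000)
n(g) = -4 + g (n(g) = g - 4 = -4 + g)
Z(z, u) = 21/2 - 3*u - 3*z (Z(z, u) = -3*((z + u) + (-4 + ½)) = -3*((u + z) - 7/2) = -3*(-7/2 + u + z) = 21/2 - 3*u - 3*z)
H(0/P, -11)*(-128 + Z(-5, 5)) = 0*(-128 + (21/2 - 3*5 - 3*(-5))) = 0*(-128 + (21/2 - 15 + 15)) = 0*(-128 + 21/2) = 0*(-235/2) = 0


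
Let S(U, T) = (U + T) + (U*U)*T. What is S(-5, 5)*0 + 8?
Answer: 8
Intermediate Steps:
S(U, T) = T + U + T*U² (S(U, T) = (T + U) + U²*T = (T + U) + T*U² = T + U + T*U²)
S(-5, 5)*0 + 8 = (5 - 5 + 5*(-5)²)*0 + 8 = (5 - 5 + 5*25)*0 + 8 = (5 - 5 + 125)*0 + 8 = 125*0 + 8 = 0 + 8 = 8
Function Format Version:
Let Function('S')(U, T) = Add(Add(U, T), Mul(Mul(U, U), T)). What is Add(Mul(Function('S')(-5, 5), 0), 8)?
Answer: 8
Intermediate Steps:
Function('S')(U, T) = Add(T, U, Mul(T, Pow(U, 2))) (Function('S')(U, T) = Add(Add(T, U), Mul(Pow(U, 2), T)) = Add(Add(T, U), Mul(T, Pow(U, 2))) = Add(T, U, Mul(T, Pow(U, 2))))
Add(Mul(Function('S')(-5, 5), 0), 8) = Add(Mul(Add(5, -5, Mul(5, Pow(-5, 2))), 0), 8) = Add(Mul(Add(5, -5, Mul(5, 25)), 0), 8) = Add(Mul(Add(5, -5, 125), 0), 8) = Add(Mul(125, 0), 8) = Add(0, 8) = 8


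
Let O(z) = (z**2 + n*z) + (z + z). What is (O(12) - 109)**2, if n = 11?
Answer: 36481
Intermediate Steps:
O(z) = z**2 + 13*z (O(z) = (z**2 + 11*z) + (z + z) = (z**2 + 11*z) + 2*z = z**2 + 13*z)
(O(12) - 109)**2 = (12*(13 + 12) - 109)**2 = (12*25 - 109)**2 = (300 - 109)**2 = 191**2 = 36481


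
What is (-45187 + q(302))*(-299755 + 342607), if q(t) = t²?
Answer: 1971920484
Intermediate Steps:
(-45187 + q(302))*(-299755 + 342607) = (-45187 + 302²)*(-299755 + 342607) = (-45187 + 91204)*42852 = 46017*42852 = 1971920484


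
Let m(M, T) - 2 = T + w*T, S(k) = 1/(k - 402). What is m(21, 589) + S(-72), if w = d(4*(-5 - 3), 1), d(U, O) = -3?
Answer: -557425/474 ≈ -1176.0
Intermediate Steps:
w = -3
S(k) = 1/(-402 + k)
m(M, T) = 2 - 2*T (m(M, T) = 2 + (T - 3*T) = 2 - 2*T)
m(21, 589) + S(-72) = (2 - 2*589) + 1/(-402 - 72) = (2 - 1178) + 1/(-474) = -1176 - 1/474 = -557425/474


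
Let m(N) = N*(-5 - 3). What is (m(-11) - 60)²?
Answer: 784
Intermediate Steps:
m(N) = -8*N (m(N) = N*(-8) = -8*N)
(m(-11) - 60)² = (-8*(-11) - 60)² = (88 - 60)² = 28² = 784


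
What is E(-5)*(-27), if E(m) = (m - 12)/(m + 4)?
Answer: -459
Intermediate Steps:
E(m) = (-12 + m)/(4 + m)
E(-5)*(-27) = ((-12 - 5)/(4 - 5))*(-27) = (-17/(-1))*(-27) = -1*(-17)*(-27) = 17*(-27) = -459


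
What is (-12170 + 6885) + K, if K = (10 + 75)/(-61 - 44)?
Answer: -111002/21 ≈ -5285.8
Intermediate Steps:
K = -17/21 (K = 85/(-105) = 85*(-1/105) = -17/21 ≈ -0.80952)
(-12170 + 6885) + K = (-12170 + 6885) - 17/21 = -5285 - 17/21 = -111002/21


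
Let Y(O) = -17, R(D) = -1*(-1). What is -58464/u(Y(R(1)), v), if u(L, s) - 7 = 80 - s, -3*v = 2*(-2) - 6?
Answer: -175392/251 ≈ -698.77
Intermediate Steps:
R(D) = 1
v = 10/3 (v = -(2*(-2) - 6)/3 = -(-4 - 6)/3 = -⅓*(-10) = 10/3 ≈ 3.3333)
u(L, s) = 87 - s (u(L, s) = 7 + (80 - s) = 87 - s)
-58464/u(Y(R(1)), v) = -58464/(87 - 1*10/3) = -58464/(87 - 10/3) = -58464/251/3 = -58464*3/251 = -175392/251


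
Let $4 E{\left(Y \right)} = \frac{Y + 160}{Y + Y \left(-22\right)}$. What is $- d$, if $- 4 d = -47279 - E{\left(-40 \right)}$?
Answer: $- \frac{1323813}{112} \approx -11820.0$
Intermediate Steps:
$E{\left(Y \right)} = - \frac{160 + Y}{84 Y}$ ($E{\left(Y \right)} = \frac{\left(Y + 160\right) \frac{1}{Y + Y \left(-22\right)}}{4} = \frac{\left(160 + Y\right) \frac{1}{Y - 22 Y}}{4} = \frac{\left(160 + Y\right) \frac{1}{\left(-21\right) Y}}{4} = \frac{\left(160 + Y\right) \left(- \frac{1}{21 Y}\right)}{4} = \frac{\left(- \frac{1}{21}\right) \frac{1}{Y} \left(160 + Y\right)}{4} = - \frac{160 + Y}{84 Y}$)
$d = \frac{1323813}{112}$ ($d = - \frac{-47279 - \frac{-160 - -40}{84 \left(-40\right)}}{4} = - \frac{-47279 - \frac{1}{84} \left(- \frac{1}{40}\right) \left(-160 + 40\right)}{4} = - \frac{-47279 - \frac{1}{84} \left(- \frac{1}{40}\right) \left(-120\right)}{4} = - \frac{-47279 - \frac{1}{28}}{4} = \left(- \frac{1}{4}\right) \left(- \frac{1323813}{28}\right) = \frac{1323813}{112} \approx 11820.0$)
$- d = \left(-1\right) \frac{1323813}{112} = - \frac{1323813}{112}$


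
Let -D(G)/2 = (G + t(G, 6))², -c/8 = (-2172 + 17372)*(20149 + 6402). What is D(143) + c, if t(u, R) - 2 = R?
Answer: -3228647202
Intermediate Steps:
c = -3228601600 (c = -8*(-2172 + 17372)*(20149 + 6402) = -121600*26551 = -8*403575200 = -3228601600)
t(u, R) = 2 + R
D(G) = -2*(8 + G)² (D(G) = -2*(G + (2 + 6))² = -2*(G + 8)² = -2*(8 + G)²)
D(143) + c = -2*(8 + 143)² - 3228601600 = -2*151² - 3228601600 = -2*22801 - 3228601600 = -45602 - 3228601600 = -3228647202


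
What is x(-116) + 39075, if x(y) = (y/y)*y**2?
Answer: 52531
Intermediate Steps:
x(y) = y**2 (x(y) = 1*y**2 = y**2)
x(-116) + 39075 = (-116)**2 + 39075 = 13456 + 39075 = 52531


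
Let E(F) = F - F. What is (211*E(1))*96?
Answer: 0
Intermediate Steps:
E(F) = 0
(211*E(1))*96 = (211*0)*96 = 0*96 = 0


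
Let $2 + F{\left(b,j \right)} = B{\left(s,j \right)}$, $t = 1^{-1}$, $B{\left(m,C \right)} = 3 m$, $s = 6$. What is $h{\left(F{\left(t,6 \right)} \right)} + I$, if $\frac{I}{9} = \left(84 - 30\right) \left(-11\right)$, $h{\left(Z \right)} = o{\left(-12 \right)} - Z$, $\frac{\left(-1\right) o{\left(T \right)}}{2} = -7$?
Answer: $-5348$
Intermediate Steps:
$o{\left(T \right)} = 14$ ($o{\left(T \right)} = \left(-2\right) \left(-7\right) = 14$)
$t = 1$
$F{\left(b,j \right)} = 16$ ($F{\left(b,j \right)} = -2 + 3 \cdot 6 = -2 + 18 = 16$)
$h{\left(Z \right)} = 14 - Z$
$I = -5346$ ($I = 9 \left(84 - 30\right) \left(-11\right) = 9 \cdot 54 \left(-11\right) = 9 \left(-594\right) = -5346$)
$h{\left(F{\left(t,6 \right)} \right)} + I = \left(14 - 16\right) - 5346 = -2 - 5346 = -5348$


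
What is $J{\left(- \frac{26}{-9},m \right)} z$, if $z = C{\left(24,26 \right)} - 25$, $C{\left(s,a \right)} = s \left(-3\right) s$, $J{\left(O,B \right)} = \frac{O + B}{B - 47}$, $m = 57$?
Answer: $- \frac{944867}{90} \approx -10499.0$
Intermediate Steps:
$J{\left(O,B \right)} = \frac{B + O}{-47 + B}$
$C{\left(s,a \right)} = - 3 s^{2}$ ($C{\left(s,a \right)} = - 3 s s = - 3 s^{2}$)
$z = -1753$ ($z = - 3 \cdot 24^{2} - 25 = \left(-3\right) 576 - 25 = -1728 - 25 = -1753$)
$J{\left(- \frac{26}{-9},m \right)} z = \frac{57 - \frac{26}{-9}}{-47 + 57} \left(-1753\right) = \frac{57 - - \frac{26}{9}}{10} \left(-1753\right) = \frac{57 + \frac{26}{9}}{10} \left(-1753\right) = \frac{1}{10} \cdot \frac{539}{9} \left(-1753\right) = \frac{539}{90} \left(-1753\right) = - \frac{944867}{90}$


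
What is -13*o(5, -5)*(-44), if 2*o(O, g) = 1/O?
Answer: 286/5 ≈ 57.200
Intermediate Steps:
o(O, g) = 1/(2*O) (o(O, g) = (1/O)/2 = 1/(2*O))
-13*o(5, -5)*(-44) = -13/(2*5)*(-44) = -13*⅒*(-44) = -13/10*(-44) = 286/5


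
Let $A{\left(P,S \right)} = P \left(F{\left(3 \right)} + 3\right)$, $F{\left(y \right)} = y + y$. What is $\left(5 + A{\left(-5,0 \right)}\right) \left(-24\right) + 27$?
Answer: $987$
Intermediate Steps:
$F{\left(y \right)} = 2 y$
$A{\left(P,S \right)} = 9 P$ ($A{\left(P,S \right)} = P \left(2 \cdot 3 + 3\right) = P \left(6 + 3\right) = P 9 = 9 P$)
$\left(5 + A{\left(-5,0 \right)}\right) \left(-24\right) + 27 = \left(5 + 9 \left(-5\right)\right) \left(-24\right) + 27 = \left(5 - 45\right) \left(-24\right) + 27 = \left(-40\right) \left(-24\right) + 27 = 960 + 27 = 987$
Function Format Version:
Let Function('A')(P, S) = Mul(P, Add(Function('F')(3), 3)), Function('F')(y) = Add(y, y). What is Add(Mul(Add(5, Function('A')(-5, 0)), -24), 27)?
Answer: 987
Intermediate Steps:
Function('F')(y) = Mul(2, y)
Function('A')(P, S) = Mul(9, P) (Function('A')(P, S) = Mul(P, Add(Mul(2, 3), 3)) = Mul(P, Add(6, 3)) = Mul(P, 9) = Mul(9, P))
Add(Mul(Add(5, Function('A')(-5, 0)), -24), 27) = Add(Mul(Add(5, Mul(9, -5)), -24), 27) = Add(Mul(Add(5, -45), -24), 27) = Add(Mul(-40, -24), 27) = Add(960, 27) = 987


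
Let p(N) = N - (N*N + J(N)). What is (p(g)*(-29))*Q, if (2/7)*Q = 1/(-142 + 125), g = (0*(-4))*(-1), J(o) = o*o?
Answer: 0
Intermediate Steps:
J(o) = o²
g = 0 (g = 0*(-1) = 0)
Q = -7/34 (Q = 7/(2*(-142 + 125)) = (7/2)/(-17) = (7/2)*(-1/17) = -7/34 ≈ -0.20588)
p(N) = N - 2*N² (p(N) = N - (N*N + N²) = N - (N² + N²) = N - 2*N²)
(p(g)*(-29))*Q = ((0*(1 - 2*0))*(-29))*(-7/34) = ((0*(1 + 0))*(-29))*(-7/34) = ((0*1)*(-29))*(-7/34) = (0*(-29))*(-7/34) = 0*(-7/34) = 0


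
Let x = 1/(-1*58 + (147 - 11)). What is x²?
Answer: 1/6084 ≈ 0.00016437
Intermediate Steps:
x = 1/78 (x = 1/(-58 + 136) = 1/78 ≈ 0.012821)
x² = (1/78)² = 1/6084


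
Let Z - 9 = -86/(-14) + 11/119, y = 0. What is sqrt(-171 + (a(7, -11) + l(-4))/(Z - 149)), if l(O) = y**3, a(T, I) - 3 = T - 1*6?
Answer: I*sqrt(221102157)/1137 ≈ 13.078*I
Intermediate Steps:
Z = 259/17 (Z = 9 + (-86/(-14) + 11/119) = 9 + (-86*(-1/14) + 11*(1/119)) = 9 + (43/7 + 11/119) = 9 + 106/17 = 259/17 ≈ 15.235)
a(T, I) = -3 + T (a(T, I) = 3 + (T - 1*6) = 3 + (T - 6) = 3 + (-6 + T) = -3 + T)
l(O) = 0 (l(O) = 0**3 = 0)
sqrt(-171 + (a(7, -11) + l(-4))/(Z - 149)) = sqrt(-171 + ((-3 + 7) + 0)/(259/17 - 149)) = sqrt(-171 + (4 + 0)/(-2274/17)) = sqrt(-171 + 4*(-17/2274)) = sqrt(-171 - 34/1137) = sqrt(-194461/1137) = I*sqrt(221102157)/1137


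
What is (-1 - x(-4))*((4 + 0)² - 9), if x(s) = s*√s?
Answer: -7 + 56*I ≈ -7.0 + 56.0*I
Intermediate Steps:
x(s) = s^(3/2)
(-1 - x(-4))*((4 + 0)² - 9) = (-1 - (-4)^(3/2))*((4 + 0)² - 9) = (-1 - (-8)*I)*(4² - 9) = (-1 + 8*I)*(16 - 9) = (-1 + 8*I)*7 = -7 + 56*I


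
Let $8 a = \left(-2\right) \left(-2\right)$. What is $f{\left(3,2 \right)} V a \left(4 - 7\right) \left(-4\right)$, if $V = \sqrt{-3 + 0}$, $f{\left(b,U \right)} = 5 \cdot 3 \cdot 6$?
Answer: $540 i \sqrt{3} \approx 935.31 i$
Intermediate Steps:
$a = \frac{1}{2}$ ($a = \frac{\left(-2\right) \left(-2\right)}{8} = \frac{1}{8} \cdot 4 = \frac{1}{2} \approx 0.5$)
$f{\left(b,U \right)} = 90$ ($f{\left(b,U \right)} = 15 \cdot 6 = 90$)
$V = i \sqrt{3}$ ($V = \sqrt{-3} = i \sqrt{3} \approx 1.732 i$)
$f{\left(3,2 \right)} V a \left(4 - 7\right) \left(-4\right) = 90 i \sqrt{3} \cdot \frac{1}{2} \left(4 - 7\right) \left(-4\right) = 45 i \sqrt{3} \left(4 - 7\right) \left(-4\right) = 45 i \sqrt{3} \left(\left(-3\right) \left(-4\right)\right) = 45 i \sqrt{3} \cdot 12 = 540 i \sqrt{3}$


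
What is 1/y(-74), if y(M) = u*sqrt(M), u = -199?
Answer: I*sqrt(74)/14726 ≈ 0.00058416*I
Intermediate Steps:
y(M) = -199*sqrt(M)
1/y(-74) = 1/(-199*I*sqrt(74)) = I*sqrt(74)/14726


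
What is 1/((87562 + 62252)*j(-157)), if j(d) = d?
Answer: -1/23520798 ≈ -4.2516e-8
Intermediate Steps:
1/((87562 + 62252)*j(-157)) = 1/((87562 + 62252)*(-157)) = -1/157/149814 = (1/149814)*(-1/157) = -1/23520798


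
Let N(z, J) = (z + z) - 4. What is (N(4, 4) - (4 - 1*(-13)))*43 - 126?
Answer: -685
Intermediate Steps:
N(z, J) = -4 + 2*z (N(z, J) = 2*z - 4 = -4 + 2*z)
(N(4, 4) - (4 - 1*(-13)))*43 - 126 = ((-4 + 2*4) - (4 - 1*(-13)))*43 - 126 = ((-4 + 8) - (4 + 13))*43 - 126 = (4 - 1*17)*43 - 126 = (4 - 17)*43 - 126 = -13*43 - 126 = -559 - 126 = -685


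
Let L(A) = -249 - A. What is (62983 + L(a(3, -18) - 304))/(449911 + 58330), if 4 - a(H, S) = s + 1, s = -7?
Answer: 63028/508241 ≈ 0.12401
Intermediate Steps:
a(H, S) = 10 (a(H, S) = 4 - (-7 + 1) = 4 - 1*(-6) = 4 + 6 = 10)
(62983 + L(a(3, -18) - 304))/(449911 + 58330) = (62983 + (-249 - (10 - 304)))/(449911 + 58330) = (62983 + (-249 - 1*(-294)))/508241 = (62983 + (-249 + 294))*(1/508241) = (62983 + 45)*(1/508241) = 63028*(1/508241) = 63028/508241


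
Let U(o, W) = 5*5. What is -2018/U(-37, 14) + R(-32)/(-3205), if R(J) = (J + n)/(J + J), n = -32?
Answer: -1293543/16025 ≈ -80.720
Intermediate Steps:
U(o, W) = 25
R(J) = (-32 + J)/(2*J) (R(J) = (J - 32)/(J + J) = (-32 + J)/((2*J)) = (-32 + J)*(1/(2*J)) = (-32 + J)/(2*J))
-2018/U(-37, 14) + R(-32)/(-3205) = -2018/25 + ((½)*(-32 - 32)/(-32))/(-3205) = -2018*1/25 + ((½)*(-1/32)*(-64))*(-1/3205) = -2018/25 + 1*(-1/3205) = -2018/25 - 1/3205 = -1293543/16025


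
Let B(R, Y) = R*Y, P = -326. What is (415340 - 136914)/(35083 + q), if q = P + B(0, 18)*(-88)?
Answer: 278426/34757 ≈ 8.0107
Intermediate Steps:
q = -326 (q = -326 + (0*18)*(-88) = -326 + 0*(-88) = -326 + 0 = -326)
(415340 - 136914)/(35083 + q) = (415340 - 136914)/(35083 - 326) = 278426/34757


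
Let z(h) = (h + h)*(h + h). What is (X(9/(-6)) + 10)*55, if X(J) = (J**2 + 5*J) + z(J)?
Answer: 3025/4 ≈ 756.25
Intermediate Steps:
z(h) = 4*h**2 (z(h) = (2*h)*(2*h) = 4*h**2)
X(J) = 5*J + 5*J**2 (X(J) = (J**2 + 5*J) + 4*J**2 = 5*J + 5*J**2)
(X(9/(-6)) + 10)*55 = (5*(9/(-6))*(1 + 9/(-6)) + 10)*55 = (5*(9*(-1/6))*(1 + 9*(-1/6)) + 10)*55 = (5*(-3/2)*(1 - 3/2) + 10)*55 = (5*(-3/2)*(-1/2) + 10)*55 = (15/4 + 10)*55 = (55/4)*55 = 3025/4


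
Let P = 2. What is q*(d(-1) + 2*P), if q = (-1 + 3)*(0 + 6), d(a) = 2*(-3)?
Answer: -24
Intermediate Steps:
d(a) = -6
q = 12 (q = 2*6 = 12)
q*(d(-1) + 2*P) = 12*(-6 + 2*2) = 12*(-6 + 4) = 12*(-2) = -24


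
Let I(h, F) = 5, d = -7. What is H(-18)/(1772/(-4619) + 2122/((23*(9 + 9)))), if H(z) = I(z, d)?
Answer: 956133/906791 ≈ 1.0544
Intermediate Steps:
H(z) = 5
H(-18)/(1772/(-4619) + 2122/((23*(9 + 9)))) = 5/(1772/(-4619) + 2122/((23*(9 + 9)))) = 5/(1772*(-1/4619) + 2122/((23*18))) = 5/(-1772/4619 + 2122/414) = 5/(-1772/4619 + 2122*(1/414)) = 5/(-1772/4619 + 1061/207) = 5/(4533955/956133) = 5*(956133/4533955) = 956133/906791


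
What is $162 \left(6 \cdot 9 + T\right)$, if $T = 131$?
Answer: $29970$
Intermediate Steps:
$162 \left(6 \cdot 9 + T\right) = 162 \left(6 \cdot 9 + 131\right) = 162 \left(54 + 131\right) = 162 \cdot 185 = 29970$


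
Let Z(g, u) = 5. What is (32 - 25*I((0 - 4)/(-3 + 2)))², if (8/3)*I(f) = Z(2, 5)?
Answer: 14161/64 ≈ 221.27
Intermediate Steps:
I(f) = 15/8 (I(f) = (3/8)*5 = 15/8)
(32 - 25*I((0 - 4)/(-3 + 2)))² = (32 - 25*15/8)² = (32 - 375/8)² = (-119/8)² = 14161/64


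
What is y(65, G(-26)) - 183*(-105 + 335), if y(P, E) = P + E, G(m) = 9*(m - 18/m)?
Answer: -549286/13 ≈ -42253.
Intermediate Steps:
G(m) = -162/m + 9*m
y(P, E) = E + P
y(65, G(-26)) - 183*(-105 + 335) = ((-162/(-26) + 9*(-26)) + 65) - 183*(-105 + 335) = ((-162*(-1/26) - 234) + 65) - 183*230 = ((81/13 - 234) + 65) - 42090 = (-2961/13 + 65) - 42090 = -2116/13 - 42090 = -549286/13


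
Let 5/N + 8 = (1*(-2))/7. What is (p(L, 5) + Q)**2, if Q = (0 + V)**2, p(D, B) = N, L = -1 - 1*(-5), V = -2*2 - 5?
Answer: 21743569/3364 ≈ 6463.6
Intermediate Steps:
V = -9 (V = -4 - 5 = -9)
L = 4 (L = -1 + 5 = 4)
N = -35/58 (N = 5/(-8 + (1*(-2))/7) = 5/(-8 - 2*1/7) = 5/(-8 - 2/7) = 5/(-58/7) = 5*(-7/58) = -35/58 ≈ -0.60345)
p(D, B) = -35/58
Q = 81 (Q = (0 - 9)**2 = (-9)**2 = 81)
(p(L, 5) + Q)**2 = (-35/58 + 81)**2 = (4663/58)**2 = 21743569/3364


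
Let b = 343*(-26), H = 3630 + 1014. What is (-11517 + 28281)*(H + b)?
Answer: -71649336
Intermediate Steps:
H = 4644
b = -8918
(-11517 + 28281)*(H + b) = (-11517 + 28281)*(4644 - 8918) = 16764*(-4274) = -71649336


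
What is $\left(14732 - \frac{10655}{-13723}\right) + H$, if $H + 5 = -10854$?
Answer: $\frac{53159834}{13723} \approx 3873.8$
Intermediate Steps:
$H = -10859$ ($H = -5 - 10854 = -10859$)
$\left(14732 - \frac{10655}{-13723}\right) + H = \left(14732 - \frac{10655}{-13723}\right) - 10859 = \left(14732 - - \frac{10655}{13723}\right) - 10859 = \left(14732 + \frac{10655}{13723}\right) - 10859 = \frac{202177891}{13723} - 10859 = \frac{53159834}{13723}$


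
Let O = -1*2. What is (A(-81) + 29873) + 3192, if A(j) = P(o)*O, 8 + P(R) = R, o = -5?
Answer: 33091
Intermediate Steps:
P(R) = -8 + R
O = -2
A(j) = 26 (A(j) = (-8 - 5)*(-2) = -13*(-2) = 26)
(A(-81) + 29873) + 3192 = (26 + 29873) + 3192 = 29899 + 3192 = 33091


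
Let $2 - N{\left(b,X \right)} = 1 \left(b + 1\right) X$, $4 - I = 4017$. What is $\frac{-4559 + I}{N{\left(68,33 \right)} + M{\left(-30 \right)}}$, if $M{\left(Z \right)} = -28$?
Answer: $\frac{8572}{2303} \approx 3.7221$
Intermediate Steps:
$I = -4013$ ($I = 4 - 4017 = -4013$)
$N{\left(b,X \right)} = 2 - X \left(1 + b\right)$ ($N{\left(b,X \right)} = 2 - 1 \left(b + 1\right) X = 2 - 1 \left(1 + b\right) X = 2 - \left(1 + b\right) X = 2 - X \left(1 + b\right)$)
$\frac{-4559 + I}{N{\left(68,33 \right)} + M{\left(-30 \right)}} = \frac{-4559 - 4013}{\left(2 - 33 - 33 \cdot 68\right) - 28} = - \frac{8572}{\left(2 - 33 - 2244\right) - 28} = - \frac{8572}{-2275 - 28} = - \frac{8572}{-2303} = \left(-8572\right) \left(- \frac{1}{2303}\right) = \frac{8572}{2303}$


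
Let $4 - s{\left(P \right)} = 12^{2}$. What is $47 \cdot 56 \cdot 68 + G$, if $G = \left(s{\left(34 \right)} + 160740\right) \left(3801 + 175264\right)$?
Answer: $28758017976$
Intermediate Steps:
$s{\left(P \right)} = -140$ ($s{\left(P \right)} = 4 - 12^{2} = 4 - 144 = -140$)
$G = 28757839000$ ($G = \left(-140 + 160740\right) \left(3801 + 175264\right) = 160600 \cdot 179065 = 28757839000$)
$47 \cdot 56 \cdot 68 + G = 47 \cdot 56 \cdot 68 + 28757839000 = 2632 \cdot 68 + 28757839000 = 178976 + 28757839000 = 28758017976$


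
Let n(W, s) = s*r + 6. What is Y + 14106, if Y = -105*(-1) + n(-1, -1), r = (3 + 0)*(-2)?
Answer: 14223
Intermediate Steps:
r = -6 (r = 3*(-2) = -6)
n(W, s) = 6 - 6*s (n(W, s) = s*(-6) + 6 = -6*s + 6 = 6 - 6*s)
Y = 117 (Y = -105*(-1) + (6 - 6*(-1)) = 105 + (6 + 6) = 105 + 12 = 117)
Y + 14106 = 117 + 14106 = 14223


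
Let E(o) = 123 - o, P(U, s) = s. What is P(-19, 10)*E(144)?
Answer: -210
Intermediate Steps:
P(-19, 10)*E(144) = 10*(123 - 1*144) = 10*(123 - 144) = 10*(-21) = -210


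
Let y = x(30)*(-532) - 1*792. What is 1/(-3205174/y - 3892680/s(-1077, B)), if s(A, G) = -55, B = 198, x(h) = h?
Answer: 8376/594422363 ≈ 1.4091e-5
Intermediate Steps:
y = -16752 (y = 30*(-532) - 1*792 = -15960 - 792 = -16752)
1/(-3205174/y - 3892680/s(-1077, B)) = 1/(-3205174/(-16752) - 3892680/(-55)) = 1/(-3205174*(-1/16752) - 3892680*(-1/55)) = 1/(1602587/8376 + 70776) = 1/(594422363/8376) = 8376/594422363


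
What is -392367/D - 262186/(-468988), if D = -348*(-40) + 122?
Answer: -22541724848/823191187 ≈ -27.383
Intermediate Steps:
D = 14042 (D = 13920 + 122 = 14042)
-392367/D - 262186/(-468988) = -392367/14042 - 262186/(-468988) = -392367*1/14042 - 262186*(-1/468988) = -392367/14042 + 131093/234494 = -22541724848/823191187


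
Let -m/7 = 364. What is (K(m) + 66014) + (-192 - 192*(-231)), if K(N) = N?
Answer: 107626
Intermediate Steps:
m = -2548 (m = -7*364 = -2548)
(K(m) + 66014) + (-192 - 192*(-231)) = (-2548 + 66014) + (-192 - 192*(-231)) = 63466 + (-192 + 44352) = 63466 + 44160 = 107626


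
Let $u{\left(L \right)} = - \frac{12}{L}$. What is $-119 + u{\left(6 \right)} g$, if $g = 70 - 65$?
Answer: $-129$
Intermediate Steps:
$g = 5$ ($g = 70 - 65 = 5$)
$-119 + u{\left(6 \right)} g = -119 + - \frac{12}{6} \cdot 5 = -119 + \left(-12\right) \frac{1}{6} \cdot 5 = -119 - 10 = -129$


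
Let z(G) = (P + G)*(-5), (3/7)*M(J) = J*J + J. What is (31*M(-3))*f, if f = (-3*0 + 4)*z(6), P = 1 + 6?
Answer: -112840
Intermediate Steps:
P = 7
M(J) = 7*J/3 + 7*J²/3 (M(J) = 7*(J*J + J)/3 = 7*(J² + J)/3 = 7*(J + J²)/3 = 7*J/3 + 7*J²/3)
z(G) = -35 - 5*G (z(G) = (7 + G)*(-5) = -35 - 5*G)
f = -260 (f = (-3*0 + 4)*(-35 - 5*6) = (0 + 4)*(-35 - 30) = 4*(-65) = -260)
(31*M(-3))*f = (31*((7/3)*(-3)*(1 - 3)))*(-260) = (31*((7/3)*(-3)*(-2)))*(-260) = (31*14)*(-260) = 434*(-260) = -112840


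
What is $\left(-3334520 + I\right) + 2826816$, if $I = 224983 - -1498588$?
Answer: $1215867$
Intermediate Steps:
$I = 1723571$ ($I = 224983 + 1498588 = 1723571$)
$\left(-3334520 + I\right) + 2826816 = \left(-3334520 + 1723571\right) + 2826816 = -1610949 + 2826816 = 1215867$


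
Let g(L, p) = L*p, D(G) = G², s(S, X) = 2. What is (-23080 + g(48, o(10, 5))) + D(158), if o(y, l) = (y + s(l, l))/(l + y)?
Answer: 9612/5 ≈ 1922.4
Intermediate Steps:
o(y, l) = (2 + y)/(l + y) (o(y, l) = (y + 2)/(l + y) = (2 + y)/(l + y))
(-23080 + g(48, o(10, 5))) + D(158) = (-23080 + 48*((2 + 10)/(5 + 10))) + 158² = (-23080 + 48*(12/15)) + 24964 = (-23080 + 48*((1/15)*12)) + 24964 = (-23080 + 48*(⅘)) + 24964 = (-23080 + 192/5) + 24964 = -115208/5 + 24964 = 9612/5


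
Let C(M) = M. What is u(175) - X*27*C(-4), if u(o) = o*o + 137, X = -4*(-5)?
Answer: 32922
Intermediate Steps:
X = 20
u(o) = 137 + o**2 (u(o) = o**2 + 137 = 137 + o**2)
u(175) - X*27*C(-4) = (137 + 175**2) - 20*27*(-4) = (137 + 30625) - 540*(-4) = 30762 - 1*(-2160) = 30762 + 2160 = 32922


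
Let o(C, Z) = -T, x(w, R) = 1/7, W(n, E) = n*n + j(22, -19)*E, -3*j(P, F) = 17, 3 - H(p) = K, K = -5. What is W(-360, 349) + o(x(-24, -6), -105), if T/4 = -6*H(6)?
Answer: 383443/3 ≈ 1.2781e+5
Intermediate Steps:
H(p) = 8 (H(p) = 3 - 1*(-5) = 3 + 5 = 8)
j(P, F) = -17/3 (j(P, F) = -1/3*17 = -17/3)
W(n, E) = n**2 - 17*E/3 (W(n, E) = n*n - 17*E/3 = n**2 - 17*E/3)
x(w, R) = 1/7
T = -192 (T = 4*(-6*8) = 4*(-48) = -192)
o(C, Z) = 192 (o(C, Z) = -1*(-192) = 192)
W(-360, 349) + o(x(-24, -6), -105) = ((-360)**2 - 17/3*349) + 192 = (129600 - 5933/3) + 192 = 382867/3 + 192 = 383443/3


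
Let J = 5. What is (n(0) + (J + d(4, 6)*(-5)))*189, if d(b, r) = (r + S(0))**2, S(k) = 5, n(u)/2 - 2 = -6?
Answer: -114912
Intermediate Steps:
n(u) = -8 (n(u) = 4 + 2*(-6) = 4 - 12 = -8)
d(b, r) = (5 + r)**2 (d(b, r) = (r + 5)**2 = (5 + r)**2)
(n(0) + (J + d(4, 6)*(-5)))*189 = (-8 + (5 + (5 + 6)**2*(-5)))*189 = (-8 + (5 + 11**2*(-5)))*189 = (-8 + (5 + 121*(-5)))*189 = (-8 + (5 - 605))*189 = (-8 - 600)*189 = -608*189 = -114912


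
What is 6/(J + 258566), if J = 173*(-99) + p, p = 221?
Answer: 3/120830 ≈ 2.4828e-5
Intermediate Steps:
J = -16906 (J = 173*(-99) + 221 = -17127 + 221 = -16906)
6/(J + 258566) = 6/(-16906 + 258566) = 6/241660 = (1/241660)*6 = 3/120830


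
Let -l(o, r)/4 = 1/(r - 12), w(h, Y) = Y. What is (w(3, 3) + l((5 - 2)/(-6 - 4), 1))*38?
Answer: 1406/11 ≈ 127.82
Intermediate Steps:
l(o, r) = -4/(-12 + r) (l(o, r) = -4/(r - 12) = -4/(-12 + r))
(w(3, 3) + l((5 - 2)/(-6 - 4), 1))*38 = (3 - 4/(-12 + 1))*38 = (3 - 4/(-11))*38 = (3 - 4*(-1/11))*38 = (3 + 4/11)*38 = (37/11)*38 = 1406/11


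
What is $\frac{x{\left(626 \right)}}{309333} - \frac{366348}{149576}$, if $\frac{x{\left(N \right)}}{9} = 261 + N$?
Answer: $- \frac{9344121723}{3855732734} \approx -2.4234$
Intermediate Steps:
$x{\left(N \right)} = 2349 + 9 N$ ($x{\left(N \right)} = 9 \left(261 + N\right) = 2349 + 9 N$)
$\frac{x{\left(626 \right)}}{309333} - \frac{366348}{149576} = \frac{2349 + 9 \cdot 626}{309333} - \frac{366348}{149576} = \left(2349 + 5634\right) \frac{1}{309333} - \frac{91587}{37394} = 7983 \cdot \frac{1}{309333} - \frac{91587}{37394} = \frac{2661}{103111} - \frac{91587}{37394} = - \frac{9344121723}{3855732734}$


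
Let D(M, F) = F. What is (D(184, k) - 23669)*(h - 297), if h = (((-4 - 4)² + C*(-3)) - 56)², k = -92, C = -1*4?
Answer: -2447383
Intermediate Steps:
C = -4
h = 400 (h = (((-4 - 4)² - 4*(-3)) - 56)² = (((-8)² + 12) - 56)² = ((64 + 12) - 56)² = (76 - 56)² = 20² = 400)
(D(184, k) - 23669)*(h - 297) = (-92 - 23669)*(400 - 297) = -23761*103 = -2447383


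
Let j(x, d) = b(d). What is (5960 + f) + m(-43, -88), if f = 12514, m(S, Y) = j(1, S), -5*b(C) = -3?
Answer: 92373/5 ≈ 18475.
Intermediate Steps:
b(C) = ⅗ (b(C) = -⅕*(-3) = ⅗)
j(x, d) = ⅗
m(S, Y) = ⅗
(5960 + f) + m(-43, -88) = (5960 + 12514) + ⅗ = 18474 + ⅗ = 92373/5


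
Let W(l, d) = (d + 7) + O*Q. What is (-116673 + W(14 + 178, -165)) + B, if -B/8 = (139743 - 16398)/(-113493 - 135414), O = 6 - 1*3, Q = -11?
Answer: -9695760296/82969 ≈ -1.1686e+5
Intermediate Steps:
O = 3 (O = 6 - 3 = 3)
W(l, d) = -26 + d (W(l, d) = (d + 7) + 3*(-11) = (7 + d) - 33 = -26 + d)
B = 328920/82969 (B = -8*(139743 - 16398)/(-113493 - 135414) = -986760/(-248907) = -986760*(-1)/248907 = -8*(-41115/82969) = 328920/82969 ≈ 3.9644)
(-116673 + W(14 + 178, -165)) + B = (-116673 + (-26 - 165)) + 328920/82969 = (-116673 - 191) + 328920/82969 = -116864 + 328920/82969 = -9695760296/82969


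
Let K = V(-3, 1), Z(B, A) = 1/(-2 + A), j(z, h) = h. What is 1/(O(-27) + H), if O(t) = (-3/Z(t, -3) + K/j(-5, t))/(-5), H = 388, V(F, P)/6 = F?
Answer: 15/5773 ≈ 0.0025983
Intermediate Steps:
V(F, P) = 6*F
K = -18 (K = 6*(-3) = -18)
O(t) = -3 + 18/(5*t) (O(t) = (-3/(1/(-2 - 3)) - 18/t)/(-5) = (-3/(1/(-5)) - 18/t)*(-1/5) = (-3/(-1/5) - 18/t)*(-1/5) = (-3*(-5) - 18/t)*(-1/5) = (15 - 18/t)*(-1/5) = -3 + 18/(5*t))
1/(O(-27) + H) = 1/((-3 + (18/5)/(-27)) + 388) = 1/((-3 + (18/5)*(-1/27)) + 388) = 1/((-3 - 2/15) + 388) = 1/(-47/15 + 388) = 1/(5773/15) = 15/5773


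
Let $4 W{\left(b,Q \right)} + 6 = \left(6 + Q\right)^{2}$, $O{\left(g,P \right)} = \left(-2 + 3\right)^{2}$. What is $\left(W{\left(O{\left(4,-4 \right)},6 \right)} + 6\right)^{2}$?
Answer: $\frac{6561}{4} \approx 1640.3$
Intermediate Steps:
$O{\left(g,P \right)} = 1$ ($O{\left(g,P \right)} = 1^{2} = 1$)
$W{\left(b,Q \right)} = - \frac{3}{2} + \frac{\left(6 + Q\right)^{2}}{4}$
$\left(W{\left(O{\left(4,-4 \right)},6 \right)} + 6\right)^{2} = \left(\left(- \frac{3}{2} + \frac{\left(6 + 6\right)^{2}}{4}\right) + 6\right)^{2} = \left(\left(- \frac{3}{2} + \frac{12^{2}}{4}\right) + 6\right)^{2} = \left(\left(- \frac{3}{2} + \frac{1}{4} \cdot 144\right) + 6\right)^{2} = \left(\left(- \frac{3}{2} + 36\right) + 6\right)^{2} = \left(\frac{69}{2} + 6\right)^{2} = \left(\frac{81}{2}\right)^{2} = \frac{6561}{4}$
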